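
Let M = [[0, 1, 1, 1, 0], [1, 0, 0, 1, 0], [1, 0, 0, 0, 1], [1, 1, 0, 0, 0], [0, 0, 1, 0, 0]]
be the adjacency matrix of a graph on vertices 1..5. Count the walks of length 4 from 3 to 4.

The number of length-4 walks from vertex 3 to vertex 4 is entry (3,4) of M^4, where M is the adjacency matrix.
M^2 = [[3, 1, 0, 1, 1], [1, 2, 1, 1, 0], [0, 1, 2, 1, 0], [1, 1, 1, 2, 0], [1, 0, 0, 0, 1]]
M^3 = [[2, 4, 4, 4, 0], [4, 2, 1, 3, 1], [4, 1, 0, 1, 2], [4, 3, 1, 2, 1], [0, 1, 2, 1, 0]]
M^4 = [[12, 6, 2, 6, 4], [6, 7, 5, 6, 1], [2, 5, 6, 5, 0], [6, 6, 5, 7, 1], [4, 1, 0, 1, 2]]

5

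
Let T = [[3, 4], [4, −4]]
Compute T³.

[[59, 116], [116, −144]]

T² = [[25, −4], [−4, 32]]
T³ = [[59, 116], [116, −144]]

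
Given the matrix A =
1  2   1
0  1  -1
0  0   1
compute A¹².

[[1, 24, -120], [0, 1, -12], [0, 0, 1]]

A = I + N where N = [[0, 2, 1], [0, 0, -1], [0, 0, 0]] is strictly upper-triangular, so N³ = 0.
(I + N)¹² = I + 12·N + 66·N² = [[1, 24, -120], [0, 1, -12], [0, 0, 1]].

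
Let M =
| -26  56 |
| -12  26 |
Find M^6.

[[64, 0], [0, 64]]

tr M = 0 and det M = -4, so the characteristic polynomial is λ² − (0)λ + (-4) with roots -2 and 2.
Eigenvectors give P = [[-7, 2], [-3, 1]] with P⁻¹ = [[-1, 2], [-3, 7]], and M = P·diag(-2, 2)·P⁻¹.
Then M^6 = P·diag(64, 64)·P⁻¹ = [[-448, 128], [-192, 64]] · [[-1, 2], [-3, 7]] = [[64, 0], [0, 64]].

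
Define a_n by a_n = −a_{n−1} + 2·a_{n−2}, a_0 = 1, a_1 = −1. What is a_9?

−341

With companion matrix Q = [[−1, 2], [1, 0]], [a_n, a_{n−1}]ᵀ = Q·[a_{n−1}, a_{n−2}]ᵀ, so [a_9, a_8]ᵀ = Q⁸·[a_1, a_0]ᵀ.
Q⁸ = [[171, −170], [−85, 86]], giving [a_9, a_8]ᵀ = [[−341], [171]].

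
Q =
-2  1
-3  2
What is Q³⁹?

Q² = I (check: tr Q = 0 and det Q = -1), so Q³⁹ = Q since 39 is odd.

[[-2, 1], [-3, 2]]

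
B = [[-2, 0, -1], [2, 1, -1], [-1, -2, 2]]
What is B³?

B² = [[5, 2, 0], [-1, 3, -5], [-4, -6, 7]]
B³ = [[-6, 2, -7], [13, 13, -12], [-11, -20, 24]]

[[-6, 2, -7], [13, 13, -12], [-11, -20, 24]]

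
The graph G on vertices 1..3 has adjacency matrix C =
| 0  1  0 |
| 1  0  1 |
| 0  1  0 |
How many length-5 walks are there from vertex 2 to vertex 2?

0

The number of length-5 walks from vertex 2 to vertex 2 is entry (2,2) of C⁵, where C is the adjacency matrix.
C² = [[1, 0, 1], [0, 2, 0], [1, 0, 1]]
C³ = [[0, 2, 0], [2, 0, 2], [0, 2, 0]]
C⁴ = [[2, 0, 2], [0, 4, 0], [2, 0, 2]]
C⁵ = [[0, 4, 0], [4, 0, 4], [0, 4, 0]]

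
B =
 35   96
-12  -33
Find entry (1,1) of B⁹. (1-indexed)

tr B = 2 and det B = -3, so the characteristic polynomial is λ² − (2)λ + (-3) with roots 3 and -1.
Eigenvectors give P = [[3, 8], [-1, -3]] with P⁻¹ = [[3, 8], [-1, -3]], and B = P·diag(3, -1)·P⁻¹.
Then B⁹ = P·diag(19683, -1)·P⁻¹ = [[59049, -8], [-19683, 3]] · [[3, 8], [-1, -3]] = [[177155, 472416], [-59052, -157473]].

177155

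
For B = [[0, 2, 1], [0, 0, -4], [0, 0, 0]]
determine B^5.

[[0, 0, 0], [0, 0, 0], [0, 0, 0]]

B is strictly triangular, hence nilpotent: B^3 = 0, so B^5 = 0.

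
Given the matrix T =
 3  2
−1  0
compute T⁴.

[[31, 30], [−15, −14]]

tr T = 3 and det T = 2, so the characteristic polynomial is λ² − (3)λ + (2) with roots 1 and 2.
Eigenvectors give P = [[−1, −2], [1, 1]] with P⁻¹ = [[1, 2], [−1, −1]], and T = P·diag(1, 2)·P⁻¹.
Then T⁴ = P·diag(1, 16)·P⁻¹ = [[−1, −32], [1, 16]] · [[1, 2], [−1, −1]] = [[31, 30], [−15, −14]].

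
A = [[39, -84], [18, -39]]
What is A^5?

[[3159, -6804], [1458, -3159]]

tr A = 0 and det A = -9, so the characteristic polynomial is λ² − (0)λ + (-9) with roots -3 and 3.
Eigenvectors give P = [[2, 7], [1, 3]] with P⁻¹ = [[-3, 7], [1, -2]], and A = P·diag(-3, 3)·P⁻¹.
Then A^5 = P·diag(-243, 243)·P⁻¹ = [[-486, 1701], [-243, 729]] · [[-3, 7], [1, -2]] = [[3159, -6804], [1458, -3159]].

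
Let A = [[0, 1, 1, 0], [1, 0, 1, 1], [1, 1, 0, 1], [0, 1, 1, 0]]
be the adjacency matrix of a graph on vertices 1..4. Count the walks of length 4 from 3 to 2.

14

The number of length-4 walks from vertex 3 to vertex 2 is entry (3,2) of A⁴, where A is the adjacency matrix.
A² = [[2, 1, 1, 2], [1, 3, 2, 1], [1, 2, 3, 1], [2, 1, 1, 2]]
A³ = [[2, 5, 5, 2], [5, 4, 5, 5], [5, 5, 4, 5], [2, 5, 5, 2]]
A⁴ = [[10, 9, 9, 10], [9, 15, 14, 9], [9, 14, 15, 9], [10, 9, 9, 10]]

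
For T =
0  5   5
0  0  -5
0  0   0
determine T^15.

T is strictly triangular, hence nilpotent: T^3 = 0, so T^15 = 0.

[[0, 0, 0], [0, 0, 0], [0, 0, 0]]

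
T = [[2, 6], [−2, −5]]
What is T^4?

[[−44, −90], [30, 61]]

tr T = −3 and det T = 2, so the characteristic polynomial is λ² − (−3)λ + (2) with roots −1 and −2.
Eigenvectors give P = [[−2, −3], [1, 2]] with P⁻¹ = [[−2, −3], [1, 2]], and T = P·diag(−1, −2)·P⁻¹.
Then T^4 = P·diag(1, 16)·P⁻¹ = [[−2, −48], [1, 32]] · [[−2, −3], [1, 2]] = [[−44, −90], [30, 61]].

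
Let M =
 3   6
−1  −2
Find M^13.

[[3, 6], [−1, −2]]

M² = M (a projection; rank 1, trace 1), so M^13 = M.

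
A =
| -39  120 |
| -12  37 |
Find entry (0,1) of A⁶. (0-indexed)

-21840

tr A = -2 and det A = -3, so the characteristic polynomial is λ² − (-2)λ + (-3) with roots -3 and 1.
Eigenvectors give P = [[10, 3], [3, 1]] with P⁻¹ = [[1, -3], [-3, 10]], and A = P·diag(-3, 1)·P⁻¹.
Then A⁶ = P·diag(729, 1)·P⁻¹ = [[7290, 3], [2187, 1]] · [[1, -3], [-3, 10]] = [[7281, -21840], [2184, -6551]].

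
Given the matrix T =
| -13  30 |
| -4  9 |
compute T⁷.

[[-13117, 32790], [-4372, 10929]]

tr T = -4 and det T = 3, so the characteristic polynomial is λ² − (-4)λ + (3) with roots -1 and -3.
Eigenvectors give P = [[-5, -3], [-2, -1]] with P⁻¹ = [[1, -3], [-2, 5]], and T = P·diag(-1, -3)·P⁻¹.
Then T⁷ = P·diag(-1, -2187)·P⁻¹ = [[5, 6561], [2, 2187]] · [[1, -3], [-2, 5]] = [[-13117, 32790], [-4372, 10929]].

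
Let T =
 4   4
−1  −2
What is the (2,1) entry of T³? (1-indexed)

T² = [[12, 8], [−2, 0]]
T³ = [[40, 32], [−8, −8]]

−8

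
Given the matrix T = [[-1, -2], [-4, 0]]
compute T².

[[9, 2], [4, 8]]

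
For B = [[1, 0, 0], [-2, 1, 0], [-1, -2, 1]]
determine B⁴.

B = I + N where N = [[0, 0, 0], [-2, 0, 0], [-1, -2, 0]] is strictly lower-triangular, so N³ = 0.
(I + N)⁴ = I + 4·N + 6·N² = [[1, 0, 0], [-8, 1, 0], [20, -8, 1]].

[[1, 0, 0], [-8, 1, 0], [20, -8, 1]]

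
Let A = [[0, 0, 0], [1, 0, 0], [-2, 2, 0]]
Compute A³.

[[0, 0, 0], [0, 0, 0], [0, 0, 0]]

A is strictly triangular, hence nilpotent: A³ = 0, so A³ = 0.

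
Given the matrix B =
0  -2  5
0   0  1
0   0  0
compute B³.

B is strictly triangular, hence nilpotent: B³ = 0, so B³ = 0.

[[0, 0, 0], [0, 0, 0], [0, 0, 0]]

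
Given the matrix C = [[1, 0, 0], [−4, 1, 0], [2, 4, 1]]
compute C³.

[[1, 0, 0], [−12, 1, 0], [−42, 12, 1]]

C = I + N where N = [[0, 0, 0], [−4, 0, 0], [2, 4, 0]] is strictly lower-triangular, so N³ = 0.
(I + N)³ = I + 3·N + 3·N² = [[1, 0, 0], [−12, 1, 0], [−42, 12, 1]].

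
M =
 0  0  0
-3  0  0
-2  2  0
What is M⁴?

M is strictly triangular, hence nilpotent: M³ = 0, so M⁴ = 0.

[[0, 0, 0], [0, 0, 0], [0, 0, 0]]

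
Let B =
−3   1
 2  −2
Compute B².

[[11, −5], [−10, 6]]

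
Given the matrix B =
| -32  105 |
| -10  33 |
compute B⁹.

[[-121682, 424095], [-40390, 140853]]

tr B = 1 and det B = -6, so the characteristic polynomial is λ² − (1)λ + (-6) with roots 3 and -2.
Eigenvectors give P = [[3, 7], [1, 2]] with P⁻¹ = [[-2, 7], [1, -3]], and B = P·diag(3, -2)·P⁻¹.
Then B⁹ = P·diag(19683, -512)·P⁻¹ = [[59049, -3584], [19683, -1024]] · [[-2, 7], [1, -3]] = [[-121682, 424095], [-40390, 140853]].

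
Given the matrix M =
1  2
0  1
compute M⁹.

M = I + N where N = [[0, 2], [0, 0]] is strictly upper-triangular, so N² = 0.
(I + N)⁹ = I + 9·N = [[1, 18], [0, 1]].

[[1, 18], [0, 1]]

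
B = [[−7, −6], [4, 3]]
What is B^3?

tr B = −4 and det B = 3, so the characteristic polynomial is λ² − (−4)λ + (3) with roots −1 and −3.
Eigenvectors give P = [[−1, −3], [1, 2]] with P⁻¹ = [[2, 3], [−1, −1]], and B = P·diag(−1, −3)·P⁻¹.
Then B^3 = P·diag(−1, −27)·P⁻¹ = [[1, 81], [−1, −54]] · [[2, 3], [−1, −1]] = [[−79, −78], [52, 51]].

[[−79, −78], [52, 51]]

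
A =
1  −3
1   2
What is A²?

[[−2, −9], [3, 1]]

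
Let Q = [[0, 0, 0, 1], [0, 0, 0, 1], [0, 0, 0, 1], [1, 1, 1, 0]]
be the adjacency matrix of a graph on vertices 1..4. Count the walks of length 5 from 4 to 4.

0

The number of length-5 walks from vertex 4 to vertex 4 is entry (4,4) of Q^5, where Q is the adjacency matrix.
Q^2 = [[1, 1, 1, 0], [1, 1, 1, 0], [1, 1, 1, 0], [0, 0, 0, 3]]
Q^3 = [[0, 0, 0, 3], [0, 0, 0, 3], [0, 0, 0, 3], [3, 3, 3, 0]]
Q^4 = [[3, 3, 3, 0], [3, 3, 3, 0], [3, 3, 3, 0], [0, 0, 0, 9]]
Q^5 = [[0, 0, 0, 9], [0, 0, 0, 9], [0, 0, 0, 9], [9, 9, 9, 0]]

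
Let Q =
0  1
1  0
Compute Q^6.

[[1, 0], [0, 1]]

Q² = I (check: tr Q = 0 and det Q = -1), so Q^6 = I since 6 is even.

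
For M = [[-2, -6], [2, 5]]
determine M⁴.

[[-44, -90], [30, 61]]

tr M = 3 and det M = 2, so the characteristic polynomial is λ² − (3)λ + (2) with roots 2 and 1.
Eigenvectors give P = [[-3, -2], [2, 1]] with P⁻¹ = [[1, 2], [-2, -3]], and M = P·diag(2, 1)·P⁻¹.
Then M⁴ = P·diag(16, 1)·P⁻¹ = [[-48, -2], [32, 1]] · [[1, 2], [-2, -3]] = [[-44, -90], [30, 61]].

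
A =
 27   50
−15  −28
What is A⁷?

tr A = −1 and det A = −6, so the characteristic polynomial is λ² − (−1)λ + (−6) with roots 2 and −3.
Eigenvectors give P = [[−2, 5], [1, −3]] with P⁻¹ = [[−3, −5], [−1, −2]], and A = P·diag(2, −3)·P⁻¹.
Then A⁷ = P·diag(128, −2187)·P⁻¹ = [[−256, −10935], [128, 6561]] · [[−3, −5], [−1, −2]] = [[11703, 23150], [−6945, −13762]].

[[11703, 23150], [−6945, −13762]]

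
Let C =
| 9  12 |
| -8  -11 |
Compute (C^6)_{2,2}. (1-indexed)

2185

tr C = -2 and det C = -3, so the characteristic polynomial is λ² − (-2)λ + (-3) with roots -3 and 1.
Eigenvectors give P = [[-1, 3], [1, -2]] with P⁻¹ = [[2, 3], [1, 1]], and C = P·diag(-3, 1)·P⁻¹.
Then C^6 = P·diag(729, 1)·P⁻¹ = [[-729, 3], [729, -2]] · [[2, 3], [1, 1]] = [[-1455, -2184], [1456, 2185]].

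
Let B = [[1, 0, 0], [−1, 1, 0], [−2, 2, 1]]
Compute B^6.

B = I + N where N = [[0, 0, 0], [−1, 0, 0], [−2, 2, 0]] is strictly lower-triangular, so N^3 = 0.
(I + N)^6 = I + 6·N + 15·N^2 = [[1, 0, 0], [−6, 1, 0], [−42, 12, 1]].

[[1, 0, 0], [−6, 1, 0], [−42, 12, 1]]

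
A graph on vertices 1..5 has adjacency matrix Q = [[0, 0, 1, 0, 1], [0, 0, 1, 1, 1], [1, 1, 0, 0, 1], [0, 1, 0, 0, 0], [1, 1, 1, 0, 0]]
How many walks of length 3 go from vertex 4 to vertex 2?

3

The number of length-3 walks from vertex 4 to vertex 2 is entry (4,2) of Q^3, where Q is the adjacency matrix.
Q^2 = [[2, 2, 1, 0, 1], [2, 3, 1, 0, 1], [1, 1, 3, 1, 2], [0, 0, 1, 1, 1], [1, 1, 2, 1, 3]]
Q^3 = [[2, 2, 5, 2, 5], [2, 2, 6, 3, 6], [5, 6, 4, 1, 5], [2, 3, 1, 0, 1], [5, 6, 5, 1, 4]]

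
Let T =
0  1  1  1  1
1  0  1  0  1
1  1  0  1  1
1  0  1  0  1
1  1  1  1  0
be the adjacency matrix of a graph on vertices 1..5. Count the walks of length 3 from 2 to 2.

The number of length-3 walks from vertex 2 to vertex 2 is entry (2,2) of T³, where T is the adjacency matrix.
T² = [[4, 2, 3, 2, 3], [2, 3, 2, 3, 2], [3, 2, 4, 2, 3], [2, 3, 2, 3, 2], [3, 2, 3, 2, 4]]
T³ = [[10, 10, 11, 10, 11], [10, 6, 10, 6, 10], [11, 10, 10, 10, 11], [10, 6, 10, 6, 10], [11, 10, 11, 10, 10]]

6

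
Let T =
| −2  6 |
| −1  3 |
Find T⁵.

T² = T (a projection; rank 1, trace 1), so T⁵ = T.

[[−2, 6], [−1, 3]]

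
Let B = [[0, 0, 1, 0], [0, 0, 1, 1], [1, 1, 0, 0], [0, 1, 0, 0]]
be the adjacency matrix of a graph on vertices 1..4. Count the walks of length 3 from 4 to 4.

0

The number of length-3 walks from vertex 4 to vertex 4 is entry (4,4) of B^3, where B is the adjacency matrix.
B^2 = [[1, 1, 0, 0], [1, 2, 0, 0], [0, 0, 2, 1], [0, 0, 1, 1]]
B^3 = [[0, 0, 2, 1], [0, 0, 3, 2], [2, 3, 0, 0], [1, 2, 0, 0]]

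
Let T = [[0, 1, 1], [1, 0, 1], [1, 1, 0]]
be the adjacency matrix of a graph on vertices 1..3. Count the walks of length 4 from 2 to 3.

The number of length-4 walks from vertex 2 to vertex 3 is entry (2,3) of T^4, where T is the adjacency matrix.
T^2 = [[2, 1, 1], [1, 2, 1], [1, 1, 2]]
T^3 = [[2, 3, 3], [3, 2, 3], [3, 3, 2]]
T^4 = [[6, 5, 5], [5, 6, 5], [5, 5, 6]]

5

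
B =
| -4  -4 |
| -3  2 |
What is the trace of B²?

44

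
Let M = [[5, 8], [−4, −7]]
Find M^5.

[[245, 488], [−244, −487]]

tr M = −2 and det M = −3, so the characteristic polynomial is λ² − (−2)λ + (−3) with roots −3 and 1.
Eigenvectors give P = [[1, 2], [−1, −1]] with P⁻¹ = [[−1, −2], [1, 1]], and M = P·diag(−3, 1)·P⁻¹.
Then M^5 = P·diag(−243, 1)·P⁻¹ = [[−243, 2], [243, −1]] · [[−1, −2], [1, 1]] = [[245, 488], [−244, −487]].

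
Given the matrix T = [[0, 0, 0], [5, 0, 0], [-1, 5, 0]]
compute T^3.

T is strictly triangular, hence nilpotent: T^3 = 0, so T^3 = 0.

[[0, 0, 0], [0, 0, 0], [0, 0, 0]]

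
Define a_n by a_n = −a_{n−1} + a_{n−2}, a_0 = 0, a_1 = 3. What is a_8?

−63

With companion matrix Q = [[−1, 1], [1, 0]], [a_n, a_{n−1}]ᵀ = Q·[a_{n−1}, a_{n−2}]ᵀ, so [a_8, a_7]ᵀ = Q⁷·[a_1, a_0]ᵀ.
Q⁷ = [[−21, 13], [13, −8]], giving [a_8, a_7]ᵀ = [[−63], [39]].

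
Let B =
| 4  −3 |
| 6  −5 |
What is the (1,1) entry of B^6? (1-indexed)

−62

tr B = −1 and det B = −2, so the characteristic polynomial is λ² − (−1)λ + (−2) with roots 1 and −2.
Eigenvectors give P = [[−1, −1], [−1, −2]] with P⁻¹ = [[−2, 1], [1, −1]], and B = P·diag(1, −2)·P⁻¹.
Then B^6 = P·diag(1, 64)·P⁻¹ = [[−1, −64], [−1, −128]] · [[−2, 1], [1, −1]] = [[−62, 63], [−126, 127]].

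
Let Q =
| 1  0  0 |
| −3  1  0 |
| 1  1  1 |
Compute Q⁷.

[[1, 0, 0], [−21, 1, 0], [−56, 7, 1]]

Q = I + N where N = [[0, 0, 0], [−3, 0, 0], [1, 1, 0]] is strictly lower-triangular, so N³ = 0.
(I + N)⁷ = I + 7·N + 21·N² = [[1, 0, 0], [−21, 1, 0], [−56, 7, 1]].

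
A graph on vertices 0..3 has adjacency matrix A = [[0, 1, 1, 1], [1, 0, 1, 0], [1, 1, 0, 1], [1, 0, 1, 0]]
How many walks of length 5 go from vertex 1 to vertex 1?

The number of length-5 walks from vertex 1 to vertex 1 is entry (1,1) of A⁵, where A is the adjacency matrix.
A² = [[3, 1, 2, 1], [1, 2, 1, 2], [2, 1, 3, 1], [1, 2, 1, 2]]
A³ = [[4, 5, 5, 5], [5, 2, 5, 2], [5, 5, 4, 5], [5, 2, 5, 2]]
A⁴ = [[15, 9, 14, 9], [9, 10, 9, 10], [14, 9, 15, 9], [9, 10, 9, 10]]
A⁵ = [[32, 29, 33, 29], [29, 18, 29, 18], [33, 29, 32, 29], [29, 18, 29, 18]]

18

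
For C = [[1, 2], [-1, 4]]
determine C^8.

[[-6049, 12610], [-6305, 12866]]

tr C = 5 and det C = 6, so the characteristic polynomial is λ² − (5)λ + (6) with roots 3 and 2.
Eigenvectors give P = [[1, 2], [1, 1]] with P⁻¹ = [[-1, 2], [1, -1]], and C = P·diag(3, 2)·P⁻¹.
Then C^8 = P·diag(6561, 256)·P⁻¹ = [[6561, 512], [6561, 256]] · [[-1, 2], [1, -1]] = [[-6049, 12610], [-6305, 12866]].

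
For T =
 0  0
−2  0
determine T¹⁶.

[[0, 0], [0, 0]]

T is strictly triangular, hence nilpotent: T² = 0, so T¹⁶ = 0.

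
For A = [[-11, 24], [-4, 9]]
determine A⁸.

tr A = -2 and det A = -3, so the characteristic polynomial is λ² − (-2)λ + (-3) with roots 1 and -3.
Eigenvectors give P = [[2, -3], [1, -1]] with P⁻¹ = [[-1, 3], [-1, 2]], and A = P·diag(1, -3)·P⁻¹.
Then A⁸ = P·diag(1, 6561)·P⁻¹ = [[2, -19683], [1, -6561]] · [[-1, 3], [-1, 2]] = [[19681, -39360], [6560, -13119]].

[[19681, -39360], [6560, -13119]]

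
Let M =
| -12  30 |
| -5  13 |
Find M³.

[[-78, 210], [-35, 97]]

tr M = 1 and det M = -6, so the characteristic polynomial is λ² − (1)λ + (-6) with roots -2 and 3.
Eigenvectors give P = [[3, -2], [1, -1]] with P⁻¹ = [[1, -2], [1, -3]], and M = P·diag(-2, 3)·P⁻¹.
Then M³ = P·diag(-8, 27)·P⁻¹ = [[-24, -54], [-8, -27]] · [[1, -2], [1, -3]] = [[-78, 210], [-35, 97]].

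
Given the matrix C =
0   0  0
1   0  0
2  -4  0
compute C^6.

C is strictly triangular, hence nilpotent: C^3 = 0, so C^6 = 0.

[[0, 0, 0], [0, 0, 0], [0, 0, 0]]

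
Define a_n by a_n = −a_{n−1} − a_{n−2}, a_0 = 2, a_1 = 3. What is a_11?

−5

With companion matrix C = [[−1, −1], [1, 0]], [a_n, a_{n−1}]ᵀ = C·[a_{n−1}, a_{n−2}]ᵀ, so [a_11, a_10]ᵀ = C¹⁰·[a_1, a_0]ᵀ.
C¹⁰ = [[−1, −1], [1, 0]], giving [a_11, a_10]ᵀ = [[−5], [3]].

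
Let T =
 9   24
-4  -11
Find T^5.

[[489, 1464], [-244, -731]]

tr T = -2 and det T = -3, so the characteristic polynomial is λ² − (-2)λ + (-3) with roots 1 and -3.
Eigenvectors give P = [[-3, -2], [1, 1]] with P⁻¹ = [[-1, -2], [1, 3]], and T = P·diag(1, -3)·P⁻¹.
Then T^5 = P·diag(1, -243)·P⁻¹ = [[-3, 486], [1, -243]] · [[-1, -2], [1, 3]] = [[489, 1464], [-244, -731]].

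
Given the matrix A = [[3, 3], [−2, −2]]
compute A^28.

A² = A (a projection; rank 1, trace 1), so A^28 = A.

[[3, 3], [−2, −2]]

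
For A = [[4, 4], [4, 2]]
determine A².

[[32, 24], [24, 20]]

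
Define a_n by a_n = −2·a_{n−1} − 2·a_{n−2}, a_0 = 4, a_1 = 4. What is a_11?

With companion matrix T = [[−2, −2], [1, 0]], [a_n, a_{n−1}]ᵀ = T·[a_{n−1}, a_{n−2}]ᵀ, so [a_11, a_10]ᵀ = T^10·[a_1, a_0]ᵀ.
T^10 = [[32, 64], [−32, −32]], giving [a_11, a_10]ᵀ = [[384], [−256]].

384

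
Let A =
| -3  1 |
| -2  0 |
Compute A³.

A² = [[7, -3], [6, -2]]
A³ = [[-15, 7], [-14, 6]]

[[-15, 7], [-14, 6]]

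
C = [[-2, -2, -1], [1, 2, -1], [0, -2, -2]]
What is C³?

[[-2, -12, -16], [4, 10, -2], [4, -8, -10]]

C² = [[2, 2, 6], [0, 4, -1], [-2, 0, 6]]
C³ = [[-2, -12, -16], [4, 10, -2], [4, -8, -10]]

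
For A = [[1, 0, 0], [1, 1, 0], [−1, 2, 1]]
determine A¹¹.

A = I + N where N = [[0, 0, 0], [1, 0, 0], [−1, 2, 0]] is strictly lower-triangular, so N³ = 0.
(I + N)¹¹ = I + 11·N + 55·N² = [[1, 0, 0], [11, 1, 0], [99, 22, 1]].

[[1, 0, 0], [11, 1, 0], [99, 22, 1]]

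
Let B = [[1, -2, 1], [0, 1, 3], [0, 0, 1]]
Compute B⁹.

[[1, -18, -207], [0, 1, 27], [0, 0, 1]]

B = I + N where N = [[0, -2, 1], [0, 0, 3], [0, 0, 0]] is strictly upper-triangular, so N³ = 0.
(I + N)⁹ = I + 9·N + 36·N² = [[1, -18, -207], [0, 1, 27], [0, 0, 1]].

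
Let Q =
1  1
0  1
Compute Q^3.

Q = I + N where N = [[0, 1], [0, 0]] is strictly upper-triangular, so N^2 = 0.
(I + N)^3 = I + 3·N = [[1, 3], [0, 1]].

[[1, 3], [0, 1]]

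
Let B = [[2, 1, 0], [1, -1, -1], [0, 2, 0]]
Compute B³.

[[11, 2, -1], [2, 3, 0], [2, 0, 2]]

B² = [[5, 1, -1], [1, 0, 1], [2, -2, -2]]
B³ = [[11, 2, -1], [2, 3, 0], [2, 0, 2]]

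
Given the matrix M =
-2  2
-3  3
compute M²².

M² = M (a projection; rank 1, trace 1), so M²² = M.

[[-2, 2], [-3, 3]]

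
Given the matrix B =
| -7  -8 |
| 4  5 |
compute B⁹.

[[-39367, -39368], [19684, 19685]]

tr B = -2 and det B = -3, so the characteristic polynomial is λ² − (-2)λ + (-3) with roots 1 and -3.
Eigenvectors give P = [[-1, -2], [1, 1]] with P⁻¹ = [[1, 2], [-1, -1]], and B = P·diag(1, -3)·P⁻¹.
Then B⁹ = P·diag(1, -19683)·P⁻¹ = [[-1, 39366], [1, -19683]] · [[1, 2], [-1, -1]] = [[-39367, -39368], [19684, 19685]].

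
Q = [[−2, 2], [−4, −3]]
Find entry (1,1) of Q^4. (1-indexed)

−184

Q^2 = [[−4, −10], [20, 1]]
Q^3 = [[48, 22], [−44, 37]]
Q^4 = [[−184, 30], [−60, −199]]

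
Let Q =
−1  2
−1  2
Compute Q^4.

[[−1, 2], [−1, 2]]

Q² = Q (a projection; rank 1, trace 1), so Q^4 = Q.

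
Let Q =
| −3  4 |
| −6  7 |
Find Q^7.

[[−4371, 4372], [−6558, 6559]]

tr Q = 4 and det Q = 3, so the characteristic polynomial is λ² − (4)λ + (3) with roots 1 and 3.
Eigenvectors give P = [[1, −2], [1, −3]] with P⁻¹ = [[3, −2], [1, −1]], and Q = P·diag(1, 3)·P⁻¹.
Then Q^7 = P·diag(1, 2187)·P⁻¹ = [[1, −4374], [1, −6561]] · [[3, −2], [1, −1]] = [[−4371, 4372], [−6558, 6559]].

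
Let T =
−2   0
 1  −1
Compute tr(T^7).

tr T = −3 and det T = 2, so the characteristic polynomial is λ² − (−3)λ + (2) with roots −2 and −1.
Eigenvectors give P = [[−1, 0], [1, 1]] with P⁻¹ = [[−1, 0], [1, 1]], and T = P·diag(−2, −1)·P⁻¹.
Then T^7 = P·diag(−128, −1)·P⁻¹ = [[128, 0], [−128, −1]] · [[−1, 0], [1, 1]] = [[−128, 0], [127, −1]].

−129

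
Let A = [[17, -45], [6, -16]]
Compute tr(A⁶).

65

tr A = 1 and det A = -2, so the characteristic polynomial is λ² − (1)λ + (-2) with roots -1 and 2.
Eigenvectors give P = [[-5, 3], [-2, 1]] with P⁻¹ = [[1, -3], [2, -5]], and A = P·diag(-1, 2)·P⁻¹.
Then A⁶ = P·diag(1, 64)·P⁻¹ = [[-5, 192], [-2, 64]] · [[1, -3], [2, -5]] = [[379, -945], [126, -314]].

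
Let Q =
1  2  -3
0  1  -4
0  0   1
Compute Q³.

Q = I + N where N = [[0, 2, -3], [0, 0, -4], [0, 0, 0]] is strictly upper-triangular, so N³ = 0.
(I + N)³ = I + 3·N + 3·N² = [[1, 6, -33], [0, 1, -12], [0, 0, 1]].

[[1, 6, -33], [0, 1, -12], [0, 0, 1]]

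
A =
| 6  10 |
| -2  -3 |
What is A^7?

[[636, 1270], [-254, -507]]

tr A = 3 and det A = 2, so the characteristic polynomial is λ² − (3)λ + (2) with roots 1 and 2.
Eigenvectors give P = [[-2, 5], [1, -2]] with P⁻¹ = [[2, 5], [1, 2]], and A = P·diag(1, 2)·P⁻¹.
Then A^7 = P·diag(1, 128)·P⁻¹ = [[-2, 640], [1, -256]] · [[2, 5], [1, 2]] = [[636, 1270], [-254, -507]].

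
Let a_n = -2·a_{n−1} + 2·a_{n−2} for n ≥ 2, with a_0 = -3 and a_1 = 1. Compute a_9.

With companion matrix B = [[-2, 2], [1, 0]], [a_n, a_{n−1}]ᵀ = B·[a_{n−1}, a_{n−2}]ᵀ, so [a_9, a_8]ᵀ = B⁸·[a_1, a_0]ᵀ.
B⁸ = [[2448, -1792], [-896, 656]], giving [a_9, a_8]ᵀ = [[7824], [-2864]].

7824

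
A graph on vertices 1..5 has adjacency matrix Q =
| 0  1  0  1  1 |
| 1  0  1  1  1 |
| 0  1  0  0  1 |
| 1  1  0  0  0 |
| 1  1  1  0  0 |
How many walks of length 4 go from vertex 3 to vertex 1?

The number of length-4 walks from vertex 3 to vertex 1 is entry (3,1) of Q⁴, where Q is the adjacency matrix.
Q² = [[3, 2, 2, 1, 1], [2, 4, 1, 1, 2], [2, 1, 2, 1, 1], [1, 1, 1, 2, 2], [1, 2, 1, 2, 3]]
Q³ = [[4, 7, 3, 5, 7], [7, 6, 6, 6, 7], [3, 6, 2, 3, 5], [5, 6, 3, 2, 3], [7, 7, 5, 3, 4]]
Q⁴ = [[19, 19, 14, 11, 14], [19, 26, 13, 13, 19], [14, 13, 11, 9, 11], [11, 13, 9, 11, 14], [14, 19, 11, 14, 19]]

14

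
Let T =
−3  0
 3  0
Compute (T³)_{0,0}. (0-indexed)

T² = [[9, 0], [−9, 0]]
T³ = [[−27, 0], [27, 0]]

−27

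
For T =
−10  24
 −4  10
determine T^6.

tr T = 0 and det T = −4, so the characteristic polynomial is λ² − (0)λ + (−4) with roots 2 and −2.
Eigenvectors give P = [[−2, 3], [−1, 1]] with P⁻¹ = [[1, −3], [1, −2]], and T = P·diag(2, −2)·P⁻¹.
Then T^6 = P·diag(64, 64)·P⁻¹ = [[−128, 192], [−64, 64]] · [[1, −3], [1, −2]] = [[64, 0], [0, 64]].

[[64, 0], [0, 64]]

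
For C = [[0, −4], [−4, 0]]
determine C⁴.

C² = [[16, 0], [0, 16]]
C³ = [[0, −64], [−64, 0]]
C⁴ = [[256, 0], [0, 256]]

[[256, 0], [0, 256]]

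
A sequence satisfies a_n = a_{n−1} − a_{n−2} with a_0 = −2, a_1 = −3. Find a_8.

With companion matrix C = [[1, −1], [1, 0]], [a_n, a_{n−1}]ᵀ = C·[a_{n−1}, a_{n−2}]ᵀ, so [a_8, a_7]ᵀ = C^7·[a_1, a_0]ᵀ.
C^7 = [[1, −1], [1, 0]], giving [a_8, a_7]ᵀ = [[−1], [−3]].

−1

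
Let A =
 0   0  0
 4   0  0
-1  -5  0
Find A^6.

[[0, 0, 0], [0, 0, 0], [0, 0, 0]]

A is strictly triangular, hence nilpotent: A^3 = 0, so A^6 = 0.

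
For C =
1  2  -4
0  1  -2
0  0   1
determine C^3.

[[1, 6, -24], [0, 1, -6], [0, 0, 1]]

C = I + N where N = [[0, 2, -4], [0, 0, -2], [0, 0, 0]] is strictly upper-triangular, so N^3 = 0.
(I + N)^3 = I + 3·N + 3·N^2 = [[1, 6, -24], [0, 1, -6], [0, 0, 1]].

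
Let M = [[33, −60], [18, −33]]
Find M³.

tr M = 0 and det M = −9, so the characteristic polynomial is λ² − (0)λ + (−9) with roots 3 and −3.
Eigenvectors give P = [[2, −5], [1, −3]] with P⁻¹ = [[3, −5], [1, −2]], and M = P·diag(3, −3)·P⁻¹.
Then M³ = P·diag(27, −27)·P⁻¹ = [[54, 135], [27, 81]] · [[3, −5], [1, −2]] = [[297, −540], [162, −297]].

[[297, −540], [162, −297]]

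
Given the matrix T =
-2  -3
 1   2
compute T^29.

[[-2, -3], [1, 2]]

T² = I (check: tr T = 0 and det T = -1), so T^29 = T since 29 is odd.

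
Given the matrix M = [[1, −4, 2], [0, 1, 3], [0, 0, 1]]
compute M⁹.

[[1, −36, −414], [0, 1, 27], [0, 0, 1]]

M = I + N where N = [[0, −4, 2], [0, 0, 3], [0, 0, 0]] is strictly upper-triangular, so N³ = 0.
(I + N)⁹ = I + 9·N + 36·N² = [[1, −36, −414], [0, 1, 27], [0, 0, 1]].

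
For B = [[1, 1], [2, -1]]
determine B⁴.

B² = [[3, 0], [0, 3]]
B³ = [[3, 3], [6, -3]]
B⁴ = [[9, 0], [0, 9]]

[[9, 0], [0, 9]]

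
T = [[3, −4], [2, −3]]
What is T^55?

[[3, −4], [2, −3]]

T² = I (check: tr T = 0 and det T = −1), so T^55 = T since 55 is odd.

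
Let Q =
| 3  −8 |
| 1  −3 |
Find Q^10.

[[1, 0], [0, 1]]

Q² = I (check: tr Q = 0 and det Q = −1), so Q^10 = I since 10 is even.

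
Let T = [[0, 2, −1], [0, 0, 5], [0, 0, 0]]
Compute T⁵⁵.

[[0, 0, 0], [0, 0, 0], [0, 0, 0]]

T is strictly triangular, hence nilpotent: T³ = 0, so T⁵⁵ = 0.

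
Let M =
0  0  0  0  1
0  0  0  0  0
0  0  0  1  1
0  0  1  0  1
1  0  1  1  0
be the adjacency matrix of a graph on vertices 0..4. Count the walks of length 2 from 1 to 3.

0

The number of length-2 walks from vertex 1 to vertex 3 is entry (1,3) of M², where M is the adjacency matrix.
M² = [[1, 0, 1, 1, 0], [0, 0, 0, 0, 0], [1, 0, 2, 1, 1], [1, 0, 1, 2, 1], [0, 0, 1, 1, 3]]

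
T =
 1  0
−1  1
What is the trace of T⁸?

T = I + N where N = [[0, 0], [−1, 0]] is strictly lower-triangular, so N² = 0.
(I + N)⁸ = I + 8·N = [[1, 0], [−8, 1]].

2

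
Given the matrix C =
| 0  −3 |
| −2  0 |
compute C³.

C² = [[6, 0], [0, 6]]
C³ = [[0, −18], [−12, 0]]

[[0, −18], [−12, 0]]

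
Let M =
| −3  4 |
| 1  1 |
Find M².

[[13, −8], [−2, 5]]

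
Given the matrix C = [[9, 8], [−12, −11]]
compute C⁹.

tr C = −2 and det C = −3, so the characteristic polynomial is λ² − (−2)λ + (−3) with roots −3 and 1.
Eigenvectors give P = [[−2, 1], [3, −1]] with P⁻¹ = [[1, 1], [3, 2]], and C = P·diag(−3, 1)·P⁻¹.
Then C⁹ = P·diag(−19683, 1)·P⁻¹ = [[39366, 1], [−59049, −1]] · [[1, 1], [3, 2]] = [[39369, 39368], [−59052, −59051]].

[[39369, 39368], [−59052, −59051]]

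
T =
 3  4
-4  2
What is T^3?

T^2 = [[-7, 20], [-20, -12]]
T^3 = [[-101, 12], [-12, -104]]

[[-101, 12], [-12, -104]]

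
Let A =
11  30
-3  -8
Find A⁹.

tr A = 3 and det A = 2, so the characteristic polynomial is λ² − (3)λ + (2) with roots 2 and 1.
Eigenvectors give P = [[10, -3], [-3, 1]] with P⁻¹ = [[1, 3], [3, 10]], and A = P·diag(2, 1)·P⁻¹.
Then A⁹ = P·diag(512, 1)·P⁻¹ = [[5120, -3], [-1536, 1]] · [[1, 3], [3, 10]] = [[5111, 15330], [-1533, -4598]].

[[5111, 15330], [-1533, -4598]]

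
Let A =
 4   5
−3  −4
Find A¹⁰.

[[1, 0], [0, 1]]

A² = I (check: tr A = 0 and det A = −1), so A¹⁰ = I since 10 is even.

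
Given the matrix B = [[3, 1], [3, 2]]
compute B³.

[[51, 22], [66, 29]]

B² = [[12, 5], [15, 7]]
B³ = [[51, 22], [66, 29]]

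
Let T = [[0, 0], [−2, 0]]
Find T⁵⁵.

T is strictly triangular, hence nilpotent: T² = 0, so T⁵⁵ = 0.

[[0, 0], [0, 0]]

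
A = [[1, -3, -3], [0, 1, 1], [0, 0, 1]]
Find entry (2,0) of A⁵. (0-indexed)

A = I + N where N = [[0, -3, -3], [0, 0, 1], [0, 0, 0]] is strictly upper-triangular, so N³ = 0.
(I + N)⁵ = I + 5·N + 10·N² = [[1, -15, -45], [0, 1, 5], [0, 0, 1]].

0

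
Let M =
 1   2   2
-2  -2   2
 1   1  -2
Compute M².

[[-1, 0, 2], [4, 2, -12], [-3, -2, 8]]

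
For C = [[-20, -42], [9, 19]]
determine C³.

tr C = -1 and det C = -2, so the characteristic polynomial is λ² − (-1)λ + (-2) with roots 1 and -2.
Eigenvectors give P = [[-2, 7], [1, -3]] with P⁻¹ = [[3, 7], [1, 2]], and C = P·diag(1, -2)·P⁻¹.
Then C³ = P·diag(1, -8)·P⁻¹ = [[-2, -56], [1, 24]] · [[3, 7], [1, 2]] = [[-62, -126], [27, 55]].

[[-62, -126], [27, 55]]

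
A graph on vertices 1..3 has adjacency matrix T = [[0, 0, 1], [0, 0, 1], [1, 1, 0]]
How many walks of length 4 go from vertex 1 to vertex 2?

The number of length-4 walks from vertex 1 to vertex 2 is entry (1,2) of T⁴, where T is the adjacency matrix.
T² = [[1, 1, 0], [1, 1, 0], [0, 0, 2]]
T³ = [[0, 0, 2], [0, 0, 2], [2, 2, 0]]
T⁴ = [[2, 2, 0], [2, 2, 0], [0, 0, 4]]

2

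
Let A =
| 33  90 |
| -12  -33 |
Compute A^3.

tr A = 0 and det A = -9, so the characteristic polynomial is λ² − (0)λ + (-9) with roots 3 and -3.
Eigenvectors give P = [[-3, -5], [1, 2]] with P⁻¹ = [[-2, -5], [1, 3]], and A = P·diag(3, -3)·P⁻¹.
Then A^3 = P·diag(27, -27)·P⁻¹ = [[-81, 135], [27, -54]] · [[-2, -5], [1, 3]] = [[297, 810], [-108, -297]].

[[297, 810], [-108, -297]]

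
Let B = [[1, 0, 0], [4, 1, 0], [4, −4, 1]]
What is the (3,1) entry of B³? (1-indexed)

B = I + N where N = [[0, 0, 0], [4, 0, 0], [4, −4, 0]] is strictly lower-triangular, so N³ = 0.
(I + N)³ = I + 3·N + 3·N² = [[1, 0, 0], [12, 1, 0], [−36, −12, 1]].

−36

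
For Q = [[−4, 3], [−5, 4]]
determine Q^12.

Q² = I (check: tr Q = 0 and det Q = −1), so Q^12 = I since 12 is even.

[[1, 0], [0, 1]]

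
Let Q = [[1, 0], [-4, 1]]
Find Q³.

Q = I + N where N = [[0, 0], [-4, 0]] is strictly lower-triangular, so N² = 0.
(I + N)³ = I + 3·N = [[1, 0], [-12, 1]].

[[1, 0], [-12, 1]]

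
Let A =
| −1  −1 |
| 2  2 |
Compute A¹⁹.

[[−1, −1], [2, 2]]

A² = A (a projection; rank 1, trace 1), so A¹⁹ = A.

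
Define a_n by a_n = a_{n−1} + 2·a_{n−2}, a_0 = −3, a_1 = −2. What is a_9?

−852

With companion matrix M = [[1, 2], [1, 0]], [a_n, a_{n−1}]ᵀ = M·[a_{n−1}, a_{n−2}]ᵀ, so [a_9, a_8]ᵀ = M^8·[a_1, a_0]ᵀ.
M^8 = [[171, 170], [85, 86]], giving [a_9, a_8]ᵀ = [[−852], [−428]].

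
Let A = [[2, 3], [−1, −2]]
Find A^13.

[[2, 3], [−1, −2]]

A² = I (check: tr A = 0 and det A = −1), so A^13 = A since 13 is odd.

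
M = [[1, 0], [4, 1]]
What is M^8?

[[1, 0], [32, 1]]

M = I + N where N = [[0, 0], [4, 0]] is strictly lower-triangular, so N^2 = 0.
(I + N)^8 = I + 8·N = [[1, 0], [32, 1]].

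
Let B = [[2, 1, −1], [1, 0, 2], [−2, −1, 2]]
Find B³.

B² = [[7, 3, −2], [−2, −1, 3], [−9, −4, 4]]
B³ = [[21, 9, −5], [−11, −5, 6], [−30, −13, 9]]

[[21, 9, −5], [−11, −5, 6], [−30, −13, 9]]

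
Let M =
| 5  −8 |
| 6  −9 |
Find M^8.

tr M = −4 and det M = 3, so the characteristic polynomial is λ² − (−4)λ + (3) with roots −3 and −1.
Eigenvectors give P = [[1, 4], [1, 3]] with P⁻¹ = [[−3, 4], [1, −1]], and M = P·diag(−3, −1)·P⁻¹.
Then M^8 = P·diag(6561, 1)·P⁻¹ = [[6561, 4], [6561, 3]] · [[−3, 4], [1, −1]] = [[−19679, 26240], [−19680, 26241]].

[[−19679, 26240], [−19680, 26241]]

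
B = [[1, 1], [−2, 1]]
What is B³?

[[−5, 1], [−2, −5]]

B² = [[−1, 2], [−4, −1]]
B³ = [[−5, 1], [−2, −5]]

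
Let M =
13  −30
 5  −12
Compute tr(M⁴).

97

tr M = 1 and det M = −6, so the characteristic polynomial is λ² − (1)λ + (−6) with roots 3 and −2.
Eigenvectors give P = [[−3, −2], [−1, −1]] with P⁻¹ = [[−1, 2], [1, −3]], and M = P·diag(3, −2)·P⁻¹.
Then M⁴ = P·diag(81, 16)·P⁻¹ = [[−243, −32], [−81, −16]] · [[−1, 2], [1, −3]] = [[211, −390], [65, −114]].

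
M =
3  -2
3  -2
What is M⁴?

[[3, -2], [3, -2]]

M² = M (a projection; rank 1, trace 1), so M⁴ = M.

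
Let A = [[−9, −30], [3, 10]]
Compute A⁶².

A² = A (a projection; rank 1, trace 1), so A⁶² = A.

[[−9, −30], [3, 10]]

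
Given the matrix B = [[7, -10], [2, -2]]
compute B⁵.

[[1087, -2110], [422, -812]]

tr B = 5 and det B = 6, so the characteristic polynomial is λ² − (5)λ + (6) with roots 3 and 2.
Eigenvectors give P = [[5, 2], [2, 1]] with P⁻¹ = [[1, -2], [-2, 5]], and B = P·diag(3, 2)·P⁻¹.
Then B⁵ = P·diag(243, 32)·P⁻¹ = [[1215, 64], [486, 32]] · [[1, -2], [-2, 5]] = [[1087, -2110], [422, -812]].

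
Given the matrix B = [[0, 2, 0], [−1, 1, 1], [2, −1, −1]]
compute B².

[[−2, 2, 2], [1, −2, 0], [−1, 4, 0]]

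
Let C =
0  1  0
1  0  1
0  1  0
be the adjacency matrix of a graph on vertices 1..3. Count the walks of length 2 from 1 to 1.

The number of length-2 walks from vertex 1 to vertex 1 is entry (1,1) of C², where C is the adjacency matrix.
C² = [[1, 0, 1], [0, 2, 0], [1, 0, 1]]

1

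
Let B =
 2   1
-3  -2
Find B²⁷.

B² = I (check: tr B = 0 and det B = -1), so B²⁷ = B since 27 is odd.

[[2, 1], [-3, -2]]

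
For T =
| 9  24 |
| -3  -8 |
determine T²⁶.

[[9, 24], [-3, -8]]

T² = T (a projection; rank 1, trace 1), so T²⁶ = T.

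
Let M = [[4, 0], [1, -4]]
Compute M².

[[16, 0], [0, 16]]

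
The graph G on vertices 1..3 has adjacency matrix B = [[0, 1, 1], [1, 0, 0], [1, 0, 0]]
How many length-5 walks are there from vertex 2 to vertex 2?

0

The number of length-5 walks from vertex 2 to vertex 2 is entry (2,2) of B⁵, where B is the adjacency matrix.
B² = [[2, 0, 0], [0, 1, 1], [0, 1, 1]]
B³ = [[0, 2, 2], [2, 0, 0], [2, 0, 0]]
B⁴ = [[4, 0, 0], [0, 2, 2], [0, 2, 2]]
B⁵ = [[0, 4, 4], [4, 0, 0], [4, 0, 0]]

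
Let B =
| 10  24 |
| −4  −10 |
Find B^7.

[[640, 1536], [−256, −640]]

tr B = 0 and det B = −4, so the characteristic polynomial is λ² − (0)λ + (−4) with roots 2 and −2.
Eigenvectors give P = [[3, −2], [−1, 1]] with P⁻¹ = [[1, 2], [1, 3]], and B = P·diag(2, −2)·P⁻¹.
Then B^7 = P·diag(128, −128)·P⁻¹ = [[384, 256], [−128, −128]] · [[1, 2], [1, 3]] = [[640, 1536], [−256, −640]].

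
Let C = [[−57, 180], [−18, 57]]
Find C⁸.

tr C = 0 and det C = −9, so the characteristic polynomial is λ² − (0)λ + (−9) with roots 3 and −3.
Eigenvectors give P = [[3, 10], [1, 3]] with P⁻¹ = [[−3, 10], [1, −3]], and C = P·diag(3, −3)·P⁻¹.
Then C⁸ = P·diag(6561, 6561)·P⁻¹ = [[19683, 65610], [6561, 19683]] · [[−3, 10], [1, −3]] = [[6561, 0], [0, 6561]].

[[6561, 0], [0, 6561]]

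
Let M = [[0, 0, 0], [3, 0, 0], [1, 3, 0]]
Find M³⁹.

M is strictly triangular, hence nilpotent: M³ = 0, so M³⁹ = 0.

[[0, 0, 0], [0, 0, 0], [0, 0, 0]]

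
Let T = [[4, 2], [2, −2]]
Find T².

[[20, 4], [4, 8]]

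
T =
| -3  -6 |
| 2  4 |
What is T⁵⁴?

[[-3, -6], [2, 4]]

T² = T (a projection; rank 1, trace 1), so T⁵⁴ = T.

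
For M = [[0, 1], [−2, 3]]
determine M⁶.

tr M = 3 and det M = 2, so the characteristic polynomial is λ² − (3)λ + (2) with roots 2 and 1.
Eigenvectors give P = [[−1, −1], [−2, −1]] with P⁻¹ = [[1, −1], [−2, 1]], and M = P·diag(2, 1)·P⁻¹.
Then M⁶ = P·diag(64, 1)·P⁻¹ = [[−64, −1], [−128, −1]] · [[1, −1], [−2, 1]] = [[−62, 63], [−126, 127]].

[[−62, 63], [−126, 127]]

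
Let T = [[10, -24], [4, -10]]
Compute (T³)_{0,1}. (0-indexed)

tr T = 0 and det T = -4, so the characteristic polynomial is λ² − (0)λ + (-4) with roots 2 and -2.
Eigenvectors give P = [[3, -2], [1, -1]] with P⁻¹ = [[1, -2], [1, -3]], and T = P·diag(2, -2)·P⁻¹.
Then T³ = P·diag(8, -8)·P⁻¹ = [[24, 16], [8, 8]] · [[1, -2], [1, -3]] = [[40, -96], [16, -40]].

-96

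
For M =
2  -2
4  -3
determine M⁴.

[[8, -6], [12, -7]]

M² = [[-4, 2], [-4, 1]]
M³ = [[0, 2], [-4, 5]]
M⁴ = [[8, -6], [12, -7]]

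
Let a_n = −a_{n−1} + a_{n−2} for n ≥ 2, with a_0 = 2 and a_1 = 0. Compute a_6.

10

With companion matrix C = [[−1, 1], [1, 0]], [a_n, a_{n−1}]ᵀ = C·[a_{n−1}, a_{n−2}]ᵀ, so [a_6, a_5]ᵀ = C⁵·[a_1, a_0]ᵀ.
C⁵ = [[−8, 5], [5, −3]], giving [a_6, a_5]ᵀ = [[10], [−6]].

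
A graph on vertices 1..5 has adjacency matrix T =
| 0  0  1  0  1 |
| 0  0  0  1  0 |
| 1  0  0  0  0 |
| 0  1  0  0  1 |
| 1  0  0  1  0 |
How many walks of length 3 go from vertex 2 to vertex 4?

2

The number of length-3 walks from vertex 2 to vertex 4 is entry (2,4) of T³, where T is the adjacency matrix.
T² = [[2, 0, 0, 1, 0], [0, 1, 0, 0, 1], [0, 0, 1, 0, 1], [1, 0, 0, 2, 0], [0, 1, 1, 0, 2]]
T³ = [[0, 1, 2, 0, 3], [1, 0, 0, 2, 0], [2, 0, 0, 1, 0], [0, 2, 1, 0, 3], [3, 0, 0, 3, 0]]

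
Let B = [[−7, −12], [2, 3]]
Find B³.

tr B = −4 and det B = 3, so the characteristic polynomial is λ² − (−4)λ + (3) with roots −3 and −1.
Eigenvectors give P = [[3, −2], [−1, 1]] with P⁻¹ = [[1, 2], [1, 3]], and B = P·diag(−3, −1)·P⁻¹.
Then B³ = P·diag(−27, −1)·P⁻¹ = [[−81, 2], [27, −1]] · [[1, 2], [1, 3]] = [[−79, −156], [26, 51]].

[[−79, −156], [26, 51]]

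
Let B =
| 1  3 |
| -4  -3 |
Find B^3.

B^2 = [[-11, -6], [8, -3]]
B^3 = [[13, -15], [20, 33]]

[[13, -15], [20, 33]]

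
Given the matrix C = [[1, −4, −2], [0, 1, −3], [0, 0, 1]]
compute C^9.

[[1, −36, 414], [0, 1, −27], [0, 0, 1]]

C = I + N where N = [[0, −4, −2], [0, 0, −3], [0, 0, 0]] is strictly upper-triangular, so N^3 = 0.
(I + N)^9 = I + 9·N + 36·N^2 = [[1, −36, 414], [0, 1, −27], [0, 0, 1]].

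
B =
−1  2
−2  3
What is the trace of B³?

2

B² = [[−3, 4], [−4, 5]]
B³ = [[−5, 6], [−6, 7]]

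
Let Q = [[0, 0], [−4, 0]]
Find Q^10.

Q is strictly triangular, hence nilpotent: Q^2 = 0, so Q^10 = 0.

[[0, 0], [0, 0]]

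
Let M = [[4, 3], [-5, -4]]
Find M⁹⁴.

M² = I (check: tr M = 0 and det M = -1), so M⁹⁴ = I since 94 is even.

[[1, 0], [0, 1]]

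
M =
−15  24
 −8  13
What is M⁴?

[[321, −480], [160, −239]]

tr M = −2 and det M = −3, so the characteristic polynomial is λ² − (−2)λ + (−3) with roots −3 and 1.
Eigenvectors give P = [[2, −3], [1, −2]] with P⁻¹ = [[2, −3], [1, −2]], and M = P·diag(−3, 1)·P⁻¹.
Then M⁴ = P·diag(81, 1)·P⁻¹ = [[162, −3], [81, −2]] · [[2, −3], [1, −2]] = [[321, −480], [160, −239]].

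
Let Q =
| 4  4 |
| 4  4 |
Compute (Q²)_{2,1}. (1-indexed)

32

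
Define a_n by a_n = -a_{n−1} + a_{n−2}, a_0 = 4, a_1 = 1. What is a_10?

81

With companion matrix Q = [[-1, 1], [1, 0]], [a_n, a_{n−1}]ᵀ = Q·[a_{n−1}, a_{n−2}]ᵀ, so [a_10, a_9]ᵀ = Q⁹·[a_1, a_0]ᵀ.
Q⁹ = [[-55, 34], [34, -21]], giving [a_10, a_9]ᵀ = [[81], [-50]].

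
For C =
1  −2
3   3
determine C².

[[−5, −8], [12, 3]]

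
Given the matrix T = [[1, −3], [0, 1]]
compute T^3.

[[1, −9], [0, 1]]

T = I + N where N = [[0, −3], [0, 0]] is strictly upper-triangular, so N^2 = 0.
(I + N)^3 = I + 3·N = [[1, −9], [0, 1]].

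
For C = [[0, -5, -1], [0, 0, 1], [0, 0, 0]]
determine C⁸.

C is strictly triangular, hence nilpotent: C³ = 0, so C⁸ = 0.

[[0, 0, 0], [0, 0, 0], [0, 0, 0]]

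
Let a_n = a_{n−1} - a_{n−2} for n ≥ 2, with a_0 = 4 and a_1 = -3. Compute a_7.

With companion matrix A = [[1, -1], [1, 0]], [a_n, a_{n−1}]ᵀ = A·[a_{n−1}, a_{n−2}]ᵀ, so [a_7, a_6]ᵀ = A^6·[a_1, a_0]ᵀ.
A^6 = [[1, 0], [0, 1]], giving [a_7, a_6]ᵀ = [[-3], [4]].

-3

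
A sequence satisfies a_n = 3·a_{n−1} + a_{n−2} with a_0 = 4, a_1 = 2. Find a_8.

With companion matrix C = [[3, 1], [1, 0]], [a_n, a_{n−1}]ᵀ = C·[a_{n−1}, a_{n−2}]ᵀ, so [a_8, a_7]ᵀ = C⁷·[a_1, a_0]ᵀ.
C⁷ = [[3927, 1189], [1189, 360]], giving [a_8, a_7]ᵀ = [[12610], [3818]].

12610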